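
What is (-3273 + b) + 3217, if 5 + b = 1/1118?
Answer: -68197/1118 ≈ -60.999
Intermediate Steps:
b = -5589/1118 (b = -5 + 1/1118 = -5589/1118 ≈ -4.9991)
(-3273 + b) + 3217 = (-3273 - 5589/1118) + 3217 = -3664803/1118 + 3217 = -68197/1118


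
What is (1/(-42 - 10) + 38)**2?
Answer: 3900625/2704 ≈ 1442.5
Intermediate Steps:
(1/(-42 - 10) + 38)**2 = (1/(-52) + 38)**2 = (-1/52 + 38)**2 = (1975/52)**2 = 3900625/2704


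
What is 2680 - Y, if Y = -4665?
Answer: 7345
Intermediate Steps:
2680 - Y = 2680 - 1*(-4665) = 2680 + 4665 = 7345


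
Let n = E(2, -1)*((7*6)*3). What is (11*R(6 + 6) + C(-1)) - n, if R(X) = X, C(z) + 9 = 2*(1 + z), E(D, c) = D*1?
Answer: -129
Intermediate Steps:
E(D, c) = D
C(z) = -7 + 2*z (C(z) = -9 + 2*(1 + z) = -9 + (2 + 2*z) = -7 + 2*z)
n = 252 (n = 2*((7*6)*3) = 2*(42*3) = 2*126 = 252)
(11*R(6 + 6) + C(-1)) - n = (11*(6 + 6) + (-7 + 2*(-1))) - 1*252 = (11*12 + (-7 - 2)) - 252 = (132 - 9) - 252 = 123 - 252 = -129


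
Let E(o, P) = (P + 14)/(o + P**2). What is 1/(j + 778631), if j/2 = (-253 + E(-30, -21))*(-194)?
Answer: 411/360365461 ≈ 1.1405e-6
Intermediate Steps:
E(o, P) = (14 + P)/(o + P**2)
j = 40348120/411 (j = 2*((-253 + (14 - 21)/(-30 + (-21)**2))*(-194)) = 2*((-253 - 7/(-30 + 441))*(-194)) = 2*((-253 - 7/411)*(-194)) = 2*(-103990/411*(-194)) = 2*(20174060/411) = 40348120/411 ≈ 98171.)
1/(j + 778631) = 1/(40348120/411 + 778631) = 1/(360365461/411) = 411/360365461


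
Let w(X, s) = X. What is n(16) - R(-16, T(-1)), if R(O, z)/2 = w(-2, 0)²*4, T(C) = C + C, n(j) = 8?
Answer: -24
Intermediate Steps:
T(C) = 2*C
R(O, z) = 32 (R(O, z) = 2*((-2)²*4) = 2*(4*4) = 2*16 = 32)
n(16) - R(-16, T(-1)) = 8 - 1*32 = 8 - 32 = -24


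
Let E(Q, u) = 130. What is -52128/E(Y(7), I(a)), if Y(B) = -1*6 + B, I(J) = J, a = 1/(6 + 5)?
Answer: -26064/65 ≈ -400.98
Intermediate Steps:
a = 1/11 ≈ 0.090909
Y(B) = -6 + B
-52128/E(Y(7), I(a)) = -52128/130 = -52128*1/130 = -26064/65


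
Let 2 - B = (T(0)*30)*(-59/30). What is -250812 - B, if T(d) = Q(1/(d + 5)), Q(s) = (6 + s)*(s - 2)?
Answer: -6253889/25 ≈ -2.5016e+5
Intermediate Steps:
Q(s) = (-2 + s)*(6 + s) (Q(s) = (6 + s)*(-2 + s) = (-2 + s)*(6 + s))
T(d) = -12 + (5 + d)**(-2) + 4/(5 + d) (T(d) = -12 + (1/(d + 5))**2 + 4/(d + 5) = -12 + (1/(5 + d))**2 + 4/(5 + d) = -12 + (5 + d)**(-2) + 4/(5 + d))
B = -16411/25 (B = 2 - ((-279 - 116*0 - 12*0**2)/(25 + 0**2 + 10*0))*30*(-59/30) = 2 - ((-279 + 0 - 12*0)/(25 + 0 + 0))*30*(-59*1/30) = 2 - ((-279 + 0 + 0)/25)*30*(-59)/30 = 2 - ((1/25)*(-279))*30*(-59)/30 = 2 - (-279/25*30)*(-59)/30 = 2 - (-1674)*(-59)/(5*30) = 2 - 1*16461/25 = 2 - 16461/25 = -16411/25 ≈ -656.44)
-250812 - B = -250812 - 1*(-16411/25) = -250812 + 16411/25 = -6253889/25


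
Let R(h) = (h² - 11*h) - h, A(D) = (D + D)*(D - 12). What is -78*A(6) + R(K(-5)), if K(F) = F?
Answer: 5701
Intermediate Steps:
A(D) = 2*D*(-12 + D) (A(D) = (2*D)*(-12 + D) = 2*D*(-12 + D))
R(h) = h² - 12*h
-78*A(6) + R(K(-5)) = -156*6*(-12 + 6) - 5*(-12 - 5) = -156*6*(-6) - 5*(-17) = -78*(-72) + 85 = 5616 + 85 = 5701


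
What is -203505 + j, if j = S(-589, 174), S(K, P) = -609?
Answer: -204114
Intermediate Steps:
j = -609
-203505 + j = -203505 - 609 = -204114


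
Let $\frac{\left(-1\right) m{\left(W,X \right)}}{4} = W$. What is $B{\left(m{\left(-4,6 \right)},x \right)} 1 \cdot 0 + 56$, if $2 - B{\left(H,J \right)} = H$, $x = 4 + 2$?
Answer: $56$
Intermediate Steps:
$x = 6$
$m{\left(W,X \right)} = - 4 W$
$B{\left(H,J \right)} = 2 - H$
$B{\left(m{\left(-4,6 \right)},x \right)} 1 \cdot 0 + 56 = \left(2 - \left(-4\right) \left(-4\right)\right) 1 \cdot 0 + 56 = \left(2 - 16\right) 0 + 56 = \left(-14\right) 0 + 56 = 0 + 56 = 56$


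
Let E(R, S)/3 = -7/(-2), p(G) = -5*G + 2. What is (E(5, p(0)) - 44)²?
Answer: 4489/4 ≈ 1122.3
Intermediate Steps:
p(G) = 2 - 5*G
E(R, S) = 21/2 (E(R, S) = 3*(-7/(-2)) = 3*(-7*(-½)) = 3*(7/2) = 21/2)
(E(5, p(0)) - 44)² = (21/2 - 44)² = (-67/2)² = 4489/4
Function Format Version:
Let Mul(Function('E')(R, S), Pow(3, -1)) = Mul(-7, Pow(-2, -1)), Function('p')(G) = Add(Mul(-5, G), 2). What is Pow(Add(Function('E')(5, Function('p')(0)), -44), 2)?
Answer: Rational(4489, 4) ≈ 1122.3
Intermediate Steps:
Function('p')(G) = Add(2, Mul(-5, G))
Function('E')(R, S) = Rational(21, 2) (Function('E')(R, S) = Mul(3, Mul(-7, Pow(-2, -1))) = Mul(3, Mul(-7, Rational(-1, 2))) = Mul(3, Rational(7, 2)) = Rational(21, 2))
Pow(Add(Function('E')(5, Function('p')(0)), -44), 2) = Pow(Add(Rational(21, 2), -44), 2) = Pow(Rational(-67, 2), 2) = Rational(4489, 4)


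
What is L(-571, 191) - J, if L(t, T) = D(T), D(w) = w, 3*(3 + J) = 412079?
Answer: -411497/3 ≈ -1.3717e+5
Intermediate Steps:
J = 412070/3 (J = -3 + (⅓)*412079 = -3 + 412079/3 = 412070/3 ≈ 1.3736e+5)
L(t, T) = T
L(-571, 191) - J = 191 - 1*412070/3 = 191 - 412070/3 = -411497/3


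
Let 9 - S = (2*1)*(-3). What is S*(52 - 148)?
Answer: -1440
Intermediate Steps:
S = 15 (S = 9 - 2*1*(-3) = 9 - 2*(-3) = 9 - 1*(-6) = 9 + 6 = 15)
S*(52 - 148) = 15*(52 - 148) = 15*(-96) = -1440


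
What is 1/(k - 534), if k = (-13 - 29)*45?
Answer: -1/2424 ≈ -0.00041254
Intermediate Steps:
k = -1890 (k = -42*45 = -1890)
1/(k - 534) = 1/(-1890 - 534) = 1/(-2424) = -1/2424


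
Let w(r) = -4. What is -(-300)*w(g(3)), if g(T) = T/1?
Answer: -1200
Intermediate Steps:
g(T) = T (g(T) = T*1 = T)
-(-300)*w(g(3)) = -(-300)*(-4) = -1*1200 = -1200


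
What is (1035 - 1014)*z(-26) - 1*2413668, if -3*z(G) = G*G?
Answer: -2418400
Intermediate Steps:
z(G) = -G²/3 (z(G) = -G*G/3 = -G²/3)
(1035 - 1014)*z(-26) - 1*2413668 = (1035 - 1014)*(-⅓*(-26)²) - 1*2413668 = 21*(-⅓*676) - 2413668 = 21*(-676/3) - 2413668 = -4732 - 2413668 = -2418400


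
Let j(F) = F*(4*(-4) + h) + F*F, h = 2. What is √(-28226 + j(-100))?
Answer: I*√16826 ≈ 129.72*I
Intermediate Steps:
j(F) = F² - 14*F (j(F) = F*(4*(-4) + 2) + F*F = F*(-16 + 2) + F² = F*(-14) + F² = -14*F + F² = F² - 14*F)
√(-28226 + j(-100)) = √(-28226 - 100*(-14 - 100)) = √(-28226 - 100*(-114)) = √(-28226 + 11400) = √(-16826) = I*√16826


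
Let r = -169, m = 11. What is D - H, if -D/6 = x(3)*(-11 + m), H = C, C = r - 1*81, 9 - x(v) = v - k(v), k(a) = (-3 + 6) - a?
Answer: 250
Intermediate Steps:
k(a) = 3 - a
x(v) = 12 - 2*v (x(v) = 9 - (v - (3 - v)) = 9 - (v + (-3 + v)) = 9 - (-3 + 2*v) = 9 + (3 - 2*v) = 12 - 2*v)
C = -250 (C = -169 - 1*81 = -169 - 81 = -250)
H = -250
D = 0 (D = -6*(12 - 2*3)*(-11 + 11) = -6*(12 - 6)*0 = -36*0 = -6*0 = 0)
D - H = 0 - 1*(-250) = 0 + 250 = 250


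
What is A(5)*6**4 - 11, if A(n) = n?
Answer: 6469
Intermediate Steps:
A(5)*6**4 - 11 = 5*6**4 - 11 = 5*1296 - 11 = 6480 - 11 = 6469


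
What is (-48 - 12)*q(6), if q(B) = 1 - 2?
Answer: 60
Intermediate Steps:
q(B) = -1
(-48 - 12)*q(6) = (-48 - 12)*(-1) = -60*(-1) = 60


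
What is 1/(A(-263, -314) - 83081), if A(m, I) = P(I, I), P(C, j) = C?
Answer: -1/83395 ≈ -1.1991e-5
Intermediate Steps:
A(m, I) = I
1/(A(-263, -314) - 83081) = 1/(-314 - 83081) = 1/(-83395) = -1/83395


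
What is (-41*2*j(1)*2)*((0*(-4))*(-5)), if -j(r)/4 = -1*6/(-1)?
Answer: 0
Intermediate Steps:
j(r) = -24 (j(r) = -4*(-1*6)/(-1) = -(-24)*(-1) = -4*6 = -24)
(-41*2*j(1)*2)*((0*(-4))*(-5)) = (-41*2*(-24)*2)*((0*(-4))*(-5)) = (-(-1968)*2)*(0*(-5)) = -41*(-96)*0 = 3936*0 = 0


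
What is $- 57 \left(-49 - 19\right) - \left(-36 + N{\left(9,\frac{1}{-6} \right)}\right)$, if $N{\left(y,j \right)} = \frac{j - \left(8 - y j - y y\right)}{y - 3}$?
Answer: $\frac{35101}{9} \approx 3900.1$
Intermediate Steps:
$N{\left(y,j \right)} = \frac{-8 + j + y^{2} + j y}{-3 + y}$ ($N{\left(y,j \right)} = \frac{j - \left(8 - y^{2} - j y\right)}{-3 + y} = \frac{j + \left(-8 + y^{2} + j y\right)}{-3 + y} = \frac{-8 + j + y^{2} + j y}{-3 + y}$)
$- 57 \left(-49 - 19\right) - \left(-36 + N{\left(9,\frac{1}{-6} \right)}\right) = - 57 \left(-49 - 19\right) + \left(36 - \frac{-8 + \frac{1}{-6} + 9^{2} + \frac{1}{-6} \cdot 9}{-3 + 9}\right) = \left(-57\right) \left(-68\right) + \left(36 - \frac{-8 - \frac{1}{6} + 81 - \frac{3}{2}}{6}\right) = 3876 + \left(36 - \frac{-8 - \frac{1}{6} + 81 - \frac{3}{2}}{6}\right) = 3876 + \left(36 - \frac{1}{6} \cdot \frac{214}{3}\right) = 3876 + \left(36 - \frac{107}{9}\right) = 3876 + \frac{217}{9} = \frac{35101}{9}$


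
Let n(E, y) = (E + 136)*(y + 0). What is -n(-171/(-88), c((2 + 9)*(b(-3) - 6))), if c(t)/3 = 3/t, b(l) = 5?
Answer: 109251/968 ≈ 112.86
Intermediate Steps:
c(t) = 9/t (c(t) = 3*(3/t) = 9/t)
n(E, y) = y*(136 + E) (n(E, y) = (136 + E)*y = y*(136 + E))
-n(-171/(-88), c((2 + 9)*(b(-3) - 6))) = -9/(((2 + 9)*(5 - 6)))*(136 - 171/(-88)) = -9/((11*(-1)))*(136 - 171*(-1/88)) = -9/(-11)*(136 + 171/88) = -9*(-1/11)*12139/88 = -(-9)*12139/(11*88) = -1*(-109251/968) = 109251/968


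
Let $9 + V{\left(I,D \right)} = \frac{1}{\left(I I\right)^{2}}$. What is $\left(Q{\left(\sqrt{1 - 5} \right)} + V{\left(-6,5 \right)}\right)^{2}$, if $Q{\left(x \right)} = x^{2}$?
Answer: $\frac{283821409}{1679616} \approx 168.98$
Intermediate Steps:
$V{\left(I,D \right)} = -9 + \frac{1}{I^{4}}$ ($V{\left(I,D \right)} = -9 + \frac{1}{\left(I I\right)^{2}} = -9 + \frac{1}{\left(I^{2}\right)^{2}} = -9 + \frac{1}{I^{4}}$)
$\left(Q{\left(\sqrt{1 - 5} \right)} + V{\left(-6,5 \right)}\right)^{2} = \left(\left(\sqrt{1 - 5}\right)^{2} - \left(9 - \frac{1}{1296}\right)\right)^{2} = \left(\left(\sqrt{-4}\right)^{2} + \left(-9 + \frac{1}{1296}\right)\right)^{2} = \left(\left(2 i\right)^{2} - \frac{11663}{1296}\right)^{2} = \left(-4 - \frac{11663}{1296}\right)^{2} = \left(- \frac{16847}{1296}\right)^{2} = \frac{283821409}{1679616}$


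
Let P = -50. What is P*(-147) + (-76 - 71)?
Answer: 7203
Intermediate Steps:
P*(-147) + (-76 - 71) = -50*(-147) + (-76 - 71) = 7350 - 147 = 7203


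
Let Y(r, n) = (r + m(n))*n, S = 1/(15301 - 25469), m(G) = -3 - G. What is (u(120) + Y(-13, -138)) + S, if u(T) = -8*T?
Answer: -180949729/10168 ≈ -17796.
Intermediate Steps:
S = -1/10168 (S = 1/(-10168) = -1/10168 ≈ -9.8348e-5)
Y(r, n) = n*(-3 + r - n) (Y(r, n) = (r + (-3 - n))*n = (-3 + r - n)*n = n*(-3 + r - n))
(u(120) + Y(-13, -138)) + S = (-8*120 - 138*(-3 - 13 - 1*(-138))) - 1/10168 = (-960 - 138*(-3 - 13 + 138)) - 1/10168 = (-960 - 138*122) - 1/10168 = (-960 - 16836) - 1/10168 = -17796 - 1/10168 = -180949729/10168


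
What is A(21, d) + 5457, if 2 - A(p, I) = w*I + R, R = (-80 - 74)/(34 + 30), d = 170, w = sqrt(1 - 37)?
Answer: 174765/32 - 1020*I ≈ 5461.4 - 1020.0*I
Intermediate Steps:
w = 6*I (w = sqrt(-36) = 6*I ≈ 6.0*I)
R = -77/32 (R = -154/64 = -154*1/64 = -77/32 ≈ -2.4063)
A(p, I) = 141/32 - 6*I*I (A(p, I) = 2 - ((6*I)*I - 77/32) = 2 - (6*I*I - 77/32) = 2 - (-77/32 + 6*I*I) = 2 + (77/32 - 6*I*I) = 141/32 - 6*I*I)
A(21, d) + 5457 = (141/32 - 6*I*170) + 5457 = (141/32 - 1020*I) + 5457 = 174765/32 - 1020*I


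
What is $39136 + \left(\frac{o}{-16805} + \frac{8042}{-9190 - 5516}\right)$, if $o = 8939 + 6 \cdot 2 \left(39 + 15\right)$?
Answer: $\frac{4835786503324}{123567165} \approx 39135.0$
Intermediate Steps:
$o = 9587$ ($o = 8939 + 12 \cdot 54 = 8939 + 648 = 9587$)
$39136 + \left(\frac{o}{-16805} + \frac{8042}{-9190 - 5516}\right) = 39136 + \left(\frac{9587}{-16805} + \frac{8042}{-9190 - 5516}\right) = 39136 + \left(9587 \left(- \frac{1}{16805}\right) + \frac{8042}{-14706}\right) = 39136 + \left(- \frac{9587}{16805} + 8042 \left(- \frac{1}{14706}\right)\right) = 39136 - \frac{138066116}{123567165} = \frac{4835786503324}{123567165}$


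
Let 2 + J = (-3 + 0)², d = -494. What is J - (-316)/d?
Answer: 1571/247 ≈ 6.3603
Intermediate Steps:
J = 7 (J = -2 + (-3 + 0)² = -2 + (-3)² = -2 + 9 = 7)
J - (-316)/d = 7 - (-316)/(-494) = 7 - (-316)*(-1)/494 = 7 - 1*158/247 = 7 - 158/247 = 1571/247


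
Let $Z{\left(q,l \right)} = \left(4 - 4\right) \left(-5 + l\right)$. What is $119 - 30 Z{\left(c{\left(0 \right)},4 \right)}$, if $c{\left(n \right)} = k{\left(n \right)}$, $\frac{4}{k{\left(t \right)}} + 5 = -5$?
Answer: $119$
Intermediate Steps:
$k{\left(t \right)} = - \frac{2}{5}$ ($k{\left(t \right)} = \frac{4}{-5 - 5} = \frac{4}{-10} = 4 \left(- \frac{1}{10}\right) = - \frac{2}{5}$)
$c{\left(n \right)} = - \frac{2}{5}$
$Z{\left(q,l \right)} = 0$ ($Z{\left(q,l \right)} = 0 \left(-5 + l\right) = 0$)
$119 - 30 Z{\left(c{\left(0 \right)},4 \right)} = 119 - 0 = 119 + 0 = 119$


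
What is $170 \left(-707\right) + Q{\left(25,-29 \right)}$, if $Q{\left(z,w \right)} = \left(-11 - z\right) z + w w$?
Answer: $-120249$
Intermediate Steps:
$Q{\left(z,w \right)} = w^{2} + z \left(-11 - z\right)$ ($Q{\left(z,w \right)} = z \left(-11 - z\right) + w^{2} = w^{2} + z \left(-11 - z\right)$)
$170 \left(-707\right) + Q{\left(25,-29 \right)} = 170 \left(-707\right) - \left(900 - 841\right) = -120190 - 59 = -120249$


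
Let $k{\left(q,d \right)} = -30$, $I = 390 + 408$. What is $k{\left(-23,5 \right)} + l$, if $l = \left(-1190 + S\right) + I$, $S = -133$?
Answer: $-555$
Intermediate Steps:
$I = 798$
$l = -525$ ($l = \left(-1190 - 133\right) + 798 = -1323 + 798 = -525$)
$k{\left(-23,5 \right)} + l = -30 - 525 = -555$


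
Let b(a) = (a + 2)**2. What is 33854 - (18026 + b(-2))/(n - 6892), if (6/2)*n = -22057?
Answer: 1446737060/42733 ≈ 33855.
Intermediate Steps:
n = -22057/3 (n = (1/3)*(-22057) = -22057/3 ≈ -7352.3)
b(a) = (2 + a)**2
33854 - (18026 + b(-2))/(n - 6892) = 33854 - (18026 + (2 - 2)**2)/(-22057/3 - 6892) = 33854 - (18026 + 0**2)/(-42733/3) = 33854 - (18026 + 0)*(-3)/42733 = 33854 - 18026*(-3)/42733 = 33854 - 1*(-54078/42733) = 33854 + 54078/42733 = 1446737060/42733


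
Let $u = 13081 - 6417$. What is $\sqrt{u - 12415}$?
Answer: $9 i \sqrt{71} \approx 75.835 i$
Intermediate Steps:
$u = 6664$ ($u = 13081 - 6417 = 6664$)
$\sqrt{u - 12415} = \sqrt{6664 - 12415} = \sqrt{-5751} = 9 i \sqrt{71}$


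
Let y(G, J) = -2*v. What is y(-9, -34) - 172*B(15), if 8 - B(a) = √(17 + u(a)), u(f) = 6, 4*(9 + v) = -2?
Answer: -1357 + 172*√23 ≈ -532.12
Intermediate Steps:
v = -19/2 (v = -9 + (¼)*(-2) = -9 - ½ = -19/2 ≈ -9.5000)
B(a) = 8 - √23 (B(a) = 8 - √(17 + 6) = 8 - √23)
y(G, J) = 19 (y(G, J) = -2*(-19/2) = 19)
y(-9, -34) - 172*B(15) = 19 - 172*(8 - √23) = 19 + (-1376 + 172*√23) = -1357 + 172*√23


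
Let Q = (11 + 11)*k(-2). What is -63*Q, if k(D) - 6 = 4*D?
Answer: 2772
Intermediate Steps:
k(D) = 6 + 4*D
Q = -44 (Q = (11 + 11)*(6 + 4*(-2)) = 22*(6 - 8) = 22*(-2) = -44)
-63*Q = -63*(-44) = 2772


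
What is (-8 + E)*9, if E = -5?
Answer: -117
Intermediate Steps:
(-8 + E)*9 = (-8 - 5)*9 = -13*9 = -117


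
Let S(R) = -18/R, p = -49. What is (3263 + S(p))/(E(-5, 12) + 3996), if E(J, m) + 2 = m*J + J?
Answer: 159905/192521 ≈ 0.83058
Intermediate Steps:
E(J, m) = -2 + J + J*m (E(J, m) = -2 + (m*J + J) = -2 + (J*m + J) = -2 + (J + J*m) = -2 + J + J*m)
(3263 + S(p))/(E(-5, 12) + 3996) = (3263 - 18/(-49))/((-2 - 5 - 5*12) + 3996) = (3263 - 18*(-1/49))/((-2 - 5 - 60) + 3996) = (3263 + 18/49)/(-67 + 3996) = (159905/49)/3929 = (159905/49)*(1/3929) = 159905/192521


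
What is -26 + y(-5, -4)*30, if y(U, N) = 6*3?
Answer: 514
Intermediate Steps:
y(U, N) = 18
-26 + y(-5, -4)*30 = -26 + 18*30 = -26 + 540 = 514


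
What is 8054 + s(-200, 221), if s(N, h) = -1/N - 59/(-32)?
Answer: 6444679/800 ≈ 8055.9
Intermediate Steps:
s(N, h) = 59/32 - 1/N (s(N, h) = -1/N - 59*(-1/32) = -1/N + 59/32 = 59/32 - 1/N)
8054 + s(-200, 221) = 8054 + (59/32 - 1/(-200)) = 8054 + (59/32 - 1*(-1/200)) = 8054 + (59/32 + 1/200) = 8054 + 1479/800 = 6444679/800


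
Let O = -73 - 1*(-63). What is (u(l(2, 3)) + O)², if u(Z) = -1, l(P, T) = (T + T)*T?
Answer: 121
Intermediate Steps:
l(P, T) = 2*T² (l(P, T) = (2*T)*T = 2*T²)
O = -10 (O = -73 + 63 = -10)
(u(l(2, 3)) + O)² = (-1 - 10)² = (-11)² = 121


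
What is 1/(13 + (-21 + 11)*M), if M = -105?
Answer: 1/1063 ≈ 0.00094073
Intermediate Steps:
1/(13 + (-21 + 11)*M) = 1/(13 + (-21 + 11)*(-105)) = 1/(13 - 10*(-105)) = 1/(13 + 1050) = 1/1063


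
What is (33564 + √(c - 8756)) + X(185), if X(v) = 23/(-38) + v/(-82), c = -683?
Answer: 26144127/779 + I*√9439 ≈ 33561.0 + 97.155*I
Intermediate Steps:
X(v) = -23/38 - v/82 (X(v) = 23*(-1/38) + v*(-1/82) = -23/38 - v/82)
(33564 + √(c - 8756)) + X(185) = (33564 + √(-683 - 8756)) + (-23/38 - 1/82*185) = (33564 + √(-9439)) + (-23/38 - 185/82) = (33564 + I*√9439) - 2229/779 = 26144127/779 + I*√9439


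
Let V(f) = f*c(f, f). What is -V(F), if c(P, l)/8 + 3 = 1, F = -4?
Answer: -64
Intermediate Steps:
c(P, l) = -16 (c(P, l) = -24 + 8*1 = -24 + 8 = -16)
V(f) = -16*f (V(f) = f*(-16) = -16*f)
-V(F) = -(-16)*(-4) = -1*64 = -64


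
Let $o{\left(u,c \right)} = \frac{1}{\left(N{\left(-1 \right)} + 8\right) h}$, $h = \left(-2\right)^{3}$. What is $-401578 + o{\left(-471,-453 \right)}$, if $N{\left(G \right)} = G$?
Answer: $- \frac{22488369}{56} \approx -4.0158 \cdot 10^{5}$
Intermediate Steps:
$h = -8$
$o{\left(u,c \right)} = - \frac{1}{56}$ ($o{\left(u,c \right)} = \frac{1}{\left(-1 + 8\right) \left(-8\right)} = \frac{1}{7 \left(-8\right)} = \frac{1}{-56} = - \frac{1}{56}$)
$-401578 + o{\left(-471,-453 \right)} = -401578 - \frac{1}{56} = - \frac{22488369}{56}$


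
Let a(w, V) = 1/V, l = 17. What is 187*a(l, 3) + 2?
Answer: 193/3 ≈ 64.333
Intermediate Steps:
187*a(l, 3) + 2 = 187/3 + 2 = 193/3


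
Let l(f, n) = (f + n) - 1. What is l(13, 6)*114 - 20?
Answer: 2032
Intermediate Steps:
l(f, n) = -1 + f + n
l(13, 6)*114 - 20 = (-1 + 13 + 6)*114 - 20 = 18*114 - 20 = 2052 - 20 = 2032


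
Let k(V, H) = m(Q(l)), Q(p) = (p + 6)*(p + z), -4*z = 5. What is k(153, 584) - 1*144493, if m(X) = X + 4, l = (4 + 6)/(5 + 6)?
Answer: -17483454/121 ≈ -1.4449e+5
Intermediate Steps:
z = -5/4 (z = -1/4*5 = -5/4 ≈ -1.2500)
l = 10/11 ≈ 0.90909
Q(p) = (6 + p)*(-5/4 + p) (Q(p) = (p + 6)*(p - 5/4) = (6 + p)*(-5/4 + p))
m(X) = 4 + X
k(V, H) = 199/121 (k(V, H) = 4 + (-15/2 + (10/11)**2 + (19/4)*(10/11)) = 4 + (-15/2 + 100/121 + 95/22) = 4 - 285/121 = 199/121)
k(153, 584) - 1*144493 = 199/121 - 1*144493 = 199/121 - 144493 = -17483454/121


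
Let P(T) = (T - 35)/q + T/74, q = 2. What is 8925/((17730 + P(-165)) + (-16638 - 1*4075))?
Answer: -660450/228307 ≈ -2.8928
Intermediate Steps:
P(T) = -35/2 + 19*T/37 (P(T) = (T - 35)/2 + T/74 = (-35 + T)*(½) + T*(1/74) = (-35/2 + T/2) + T/74 = -35/2 + 19*T/37)
8925/((17730 + P(-165)) + (-16638 - 1*4075)) = 8925/((17730 + (-35/2 + (19/37)*(-165))) + (-16638 - 1*4075)) = 8925/((17730 + (-35/2 - 3135/37)) + (-16638 - 4075)) = 8925/((17730 - 7565/74) - 20713) = 8925/(1304455/74 - 20713) = 8925/(-228307/74) = 8925*(-74/228307) = -660450/228307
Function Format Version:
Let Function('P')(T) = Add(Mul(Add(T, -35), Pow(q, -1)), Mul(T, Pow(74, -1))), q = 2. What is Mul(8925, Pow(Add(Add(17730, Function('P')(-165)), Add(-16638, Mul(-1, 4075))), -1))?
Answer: Rational(-660450, 228307) ≈ -2.8928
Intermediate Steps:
Function('P')(T) = Add(Rational(-35, 2), Mul(Rational(19, 37), T)) (Function('P')(T) = Add(Mul(Add(T, -35), Pow(2, -1)), Mul(T, Pow(74, -1))) = Add(Mul(Add(-35, T), Rational(1, 2)), Mul(T, Rational(1, 74))) = Add(Add(Rational(-35, 2), Mul(Rational(1, 2), T)), Mul(Rational(1, 74), T)) = Add(Rational(-35, 2), Mul(Rational(19, 37), T)))
Mul(8925, Pow(Add(Add(17730, Function('P')(-165)), Add(-16638, Mul(-1, 4075))), -1)) = Mul(8925, Pow(Add(Add(17730, Add(Rational(-35, 2), Mul(Rational(19, 37), -165))), Add(-16638, Mul(-1, 4075))), -1)) = Mul(8925, Pow(Add(Add(17730, Add(Rational(-35, 2), Rational(-3135, 37))), Add(-16638, -4075)), -1)) = Mul(8925, Pow(Add(Add(17730, Rational(-7565, 74)), -20713), -1)) = Mul(8925, Pow(Add(Rational(1304455, 74), -20713), -1)) = Mul(8925, Pow(Rational(-228307, 74), -1)) = Mul(8925, Rational(-74, 228307)) = Rational(-660450, 228307)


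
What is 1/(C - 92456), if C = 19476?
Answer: -1/72980 ≈ -1.3702e-5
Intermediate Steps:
1/(C - 92456) = 1/(19476 - 92456) = 1/(-72980) = -1/72980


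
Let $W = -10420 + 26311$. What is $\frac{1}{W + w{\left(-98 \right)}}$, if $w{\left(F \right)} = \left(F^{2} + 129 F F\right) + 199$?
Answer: $\frac{1}{1264610} \approx 7.9076 \cdot 10^{-7}$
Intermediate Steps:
$w{\left(F \right)} = 199 + 130 F^{2}$ ($w{\left(F \right)} = \left(F^{2} + 129 F^{2}\right) + 199 = 130 F^{2} + 199 = 199 + 130 F^{2}$)
$W = 15891$
$\frac{1}{W + w{\left(-98 \right)}} = \frac{1}{15891 + \left(199 + 130 \left(-98\right)^{2}\right)} = \frac{1}{15891 + \left(199 + 130 \cdot 9604\right)} = \frac{1}{15891 + \left(199 + 1248520\right)} = \frac{1}{15891 + 1248719} = \frac{1}{1264610}$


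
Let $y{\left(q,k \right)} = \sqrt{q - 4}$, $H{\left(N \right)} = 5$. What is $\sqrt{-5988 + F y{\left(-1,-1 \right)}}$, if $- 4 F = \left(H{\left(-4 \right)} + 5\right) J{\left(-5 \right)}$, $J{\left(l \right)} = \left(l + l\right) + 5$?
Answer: $\frac{\sqrt{-23952 + 50 i \sqrt{5}}}{2} \approx 0.1806 + 77.382 i$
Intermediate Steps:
$J{\left(l \right)} = 5 + 2 l$ ($J{\left(l \right)} = 2 l + 5 = 5 + 2 l$)
$y{\left(q,k \right)} = \sqrt{-4 + q}$
$F = \frac{25}{2}$ ($F = - \frac{\left(5 + 5\right) \left(5 + 2 \left(-5\right)\right)}{4} = - \frac{10 \left(5 - 10\right)}{4} = - \frac{10 \left(-5\right)}{4} = \left(- \frac{1}{4}\right) \left(-50\right) = \frac{25}{2} \approx 12.5$)
$\sqrt{-5988 + F y{\left(-1,-1 \right)}} = \sqrt{-5988 + \frac{25 \sqrt{-4 - 1}}{2}} = \sqrt{-5988 + \frac{25 \sqrt{-5}}{2}} = \sqrt{-5988 + \frac{25 i \sqrt{5}}{2}}$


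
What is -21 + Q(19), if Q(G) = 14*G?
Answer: 245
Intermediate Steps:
-21 + Q(19) = -21 + 14*19 = -21 + 266 = 245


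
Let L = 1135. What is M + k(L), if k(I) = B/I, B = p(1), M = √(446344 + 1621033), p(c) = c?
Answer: 1/1135 + 13*√12233 ≈ 1437.8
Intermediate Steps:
M = 13*√12233 (M = √2067377 = 13*√12233 ≈ 1437.8)
B = 1
k(I) = 1/I
M + k(L) = 13*√12233 + 1/1135 = 1/1135 + 13*√12233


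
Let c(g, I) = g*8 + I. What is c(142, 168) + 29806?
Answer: 31110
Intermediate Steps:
c(g, I) = I + 8*g (c(g, I) = 8*g + I = I + 8*g)
c(142, 168) + 29806 = (168 + 8*142) + 29806 = (168 + 1136) + 29806 = 1304 + 29806 = 31110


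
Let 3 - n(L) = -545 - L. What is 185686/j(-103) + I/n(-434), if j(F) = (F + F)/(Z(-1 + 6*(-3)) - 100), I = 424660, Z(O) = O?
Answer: 651624059/5871 ≈ 1.1099e+5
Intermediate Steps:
j(F) = -2*F/119 (j(F) = (F + F)/((-1 + 6*(-3)) - 100) = (2*F)/((-1 - 18) - 100) = (2*F)/(-19 - 100) = (2*F)/(-119) = (2*F)*(-1/119) = -2*F/119)
n(L) = 548 + L (n(L) = 3 - (-545 - L) = 3 + (545 + L) = 548 + L)
185686/j(-103) + I/n(-434) = 185686/((-2/119*(-103))) + 424660/(548 - 434) = 185686/(206/119) + 424660/114 = 185686*(119/206) + 424660*(1/114) = 11048317/103 + 212330/57 = 651624059/5871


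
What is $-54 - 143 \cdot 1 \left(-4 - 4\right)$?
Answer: $1090$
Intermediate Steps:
$-54 - 143 \cdot 1 \left(-4 - 4\right) = -54 - 143 \cdot 1 \left(-8\right) = -54 - -1144 = -54 + 1144 = 1090$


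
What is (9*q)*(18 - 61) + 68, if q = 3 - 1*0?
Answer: -1093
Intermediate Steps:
q = 3 (q = 3 + 0 = 3)
(9*q)*(18 - 61) + 68 = (9*3)*(18 - 61) + 68 = 27*(-43) + 68 = -1161 + 68 = -1093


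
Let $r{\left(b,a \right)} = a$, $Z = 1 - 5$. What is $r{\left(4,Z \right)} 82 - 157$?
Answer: $-485$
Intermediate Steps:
$Z = -4$
$r{\left(4,Z \right)} 82 - 157 = \left(-4\right) 82 - 157 = -328 - 157 = -485$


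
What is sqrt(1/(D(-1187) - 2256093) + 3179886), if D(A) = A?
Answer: sqrt(253164288581686330)/282160 ≈ 1783.2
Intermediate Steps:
sqrt(1/(D(-1187) - 2256093) + 3179886) = sqrt(1/(-1187 - 2256093) + 3179886) = sqrt(1/(-2257280) + 3179886) = sqrt(-1/2257280 + 3179886) = sqrt(7177893070079/2257280) = sqrt(253164288581686330)/282160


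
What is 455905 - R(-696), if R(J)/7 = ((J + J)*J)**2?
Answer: -6570447653663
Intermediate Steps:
R(J) = 28*J**4 (R(J) = 7*((J + J)*J)**2 = 7*((2*J)*J)**2 = 7*(2*J**2)**2 = 7*(4*J**4) = 28*J**4)
455905 - R(-696) = 455905 - 28*(-696)**4 = 455905 - 28*234658861056 = 455905 - 1*6570448109568 = 455905 - 6570448109568 = -6570447653663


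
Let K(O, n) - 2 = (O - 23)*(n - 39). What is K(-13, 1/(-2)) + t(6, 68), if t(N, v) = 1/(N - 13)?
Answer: 9967/7 ≈ 1423.9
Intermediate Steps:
K(O, n) = 2 + (-39 + n)*(-23 + O) (K(O, n) = 2 + (O - 23)*(n - 39) = 2 + (-23 + O)*(-39 + n) = 2 + (-39 + n)*(-23 + O))
t(N, v) = 1/(-13 + N)
K(-13, 1/(-2)) + t(6, 68) = (899 - 39*(-13) - 23/(-2) - 13/(-2)) + 1/(-13 + 6) = (899 + 507 - 23*(-1/2) - 13*(-1/2)) + 1/(-7) = (899 + 507 + 23/2 + 13/2) - 1/7 = 1424 - 1/7 = 9967/7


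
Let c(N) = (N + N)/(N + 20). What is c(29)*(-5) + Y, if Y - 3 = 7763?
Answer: 380244/49 ≈ 7760.1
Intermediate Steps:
c(N) = 2*N/(20 + N) (c(N) = (2*N)/(20 + N) = 2*N/(20 + N))
Y = 7766 (Y = 3 + 7763 = 7766)
c(29)*(-5) + Y = (2*29/(20 + 29))*(-5) + 7766 = (2*29/49)*(-5) + 7766 = (2*29*(1/49))*(-5) + 7766 = (58/49)*(-5) + 7766 = -290/49 + 7766 = 380244/49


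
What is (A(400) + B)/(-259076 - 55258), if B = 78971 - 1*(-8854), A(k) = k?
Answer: -88225/314334 ≈ -0.28067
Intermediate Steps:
B = 87825 (B = 78971 + 8854 = 87825)
(A(400) + B)/(-259076 - 55258) = (400 + 87825)/(-259076 - 55258) = 88225/(-314334) = 88225*(-1/314334) = -88225/314334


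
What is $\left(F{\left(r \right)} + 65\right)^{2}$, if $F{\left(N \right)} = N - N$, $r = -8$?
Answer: $4225$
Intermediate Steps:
$F{\left(N \right)} = 0$
$\left(F{\left(r \right)} + 65\right)^{2} = \left(0 + 65\right)^{2} = 65^{2} = 4225$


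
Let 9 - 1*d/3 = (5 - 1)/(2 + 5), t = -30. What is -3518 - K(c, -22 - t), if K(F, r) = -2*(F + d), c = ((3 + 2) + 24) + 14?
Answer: -23670/7 ≈ -3381.4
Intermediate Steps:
c = 43 (c = (5 + 24) + 14 = 29 + 14 = 43)
d = 177/7 (d = 27 - 3*(5 - 1)/(2 + 5) = 27 - 12/7 = 177/7 ≈ 25.286)
K(F, r) = -354/7 - 2*F (K(F, r) = -2*(F + 177/7) = -2*(177/7 + F) = -354/7 - 2*F)
-3518 - K(c, -22 - t) = -3518 - (-354/7 - 2*43) = -3518 - (-354/7 - 86) = -3518 - 1*(-956/7) = -3518 + 956/7 = -23670/7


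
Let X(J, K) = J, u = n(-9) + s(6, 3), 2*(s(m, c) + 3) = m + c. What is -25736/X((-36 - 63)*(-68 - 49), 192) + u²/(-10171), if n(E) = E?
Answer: -1049649599/471242772 ≈ -2.2274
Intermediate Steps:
s(m, c) = -3 + c/2 + m/2 (s(m, c) = -3 + (m + c)/2 = -3 + (c + m)/2 = -3 + (c/2 + m/2) = -3 + c/2 + m/2)
u = -15/2 (u = -9 + (-3 + (½)*3 + (½)*6) = -9 + (-3 + 3/2 + 3) = -9 + 3/2 = -15/2 ≈ -7.5000)
-25736/X((-36 - 63)*(-68 - 49), 192) + u²/(-10171) = -25736*1/((-68 - 49)*(-36 - 63)) + (-15/2)²/(-10171) = -25736/((-99*(-117))) + (225/4)*(-1/10171) = -25736/11583 - 225/40684 = -1049649599/471242772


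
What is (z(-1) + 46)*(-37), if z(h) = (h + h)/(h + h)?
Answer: -1739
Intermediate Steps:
z(h) = 1 (z(h) = (2*h)/((2*h)) = (2*h)*(1/(2*h)) = 1)
(z(-1) + 46)*(-37) = (1 + 46)*(-37) = 47*(-37) = -1739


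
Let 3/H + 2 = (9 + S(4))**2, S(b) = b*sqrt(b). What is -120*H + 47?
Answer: 13129/287 ≈ 45.746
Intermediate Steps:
S(b) = b**(3/2)
H = 3/287 (H = 3/(-2 + (9 + 4**(3/2))**2) = 3/(-2 + (9 + 8)**2) = 3/(-2 + 17**2) = 3/(-2 + 289) = 3/287 ≈ 0.010453)
-120*H + 47 = -120*3/287 + 47 = -360/287 + 47 = 13129/287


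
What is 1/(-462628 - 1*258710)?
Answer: -1/721338 ≈ -1.3863e-6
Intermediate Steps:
1/(-462628 - 1*258710) = 1/(-462628 - 258710) = 1/(-721338) = -1/721338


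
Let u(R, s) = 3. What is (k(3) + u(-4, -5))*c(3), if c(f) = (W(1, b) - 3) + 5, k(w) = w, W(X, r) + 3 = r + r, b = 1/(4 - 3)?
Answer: 6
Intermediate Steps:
b = 1 (b = 1/1 = 1)
W(X, r) = -3 + 2*r (W(X, r) = -3 + (r + r) = -3 + 2*r)
c(f) = 1 (c(f) = ((-3 + 2*1) - 3) + 5 = ((-3 + 2) - 3) + 5 = (-1 - 3) + 5 = -4 + 5 = 1)
(k(3) + u(-4, -5))*c(3) = (3 + 3)*1 = 6*1 = 6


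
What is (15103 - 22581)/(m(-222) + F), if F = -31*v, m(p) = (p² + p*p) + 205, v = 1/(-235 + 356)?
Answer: -452419/5975751 ≈ -0.075709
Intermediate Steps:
v = 1/121 ≈ 0.0082645
m(p) = 205 + 2*p² (m(p) = (p² + p²) + 205 = 2*p² + 205 = 205 + 2*p²)
F = -31/121 (F = -31*1/121 = -31/121 ≈ -0.25620)
(15103 - 22581)/(m(-222) + F) = (15103 - 22581)/((205 + 2*(-222)²) - 31/121) = -7478/((205 + 2*49284) - 31/121) = -7478/((205 + 98568) - 31/121) = -7478/(98773 - 31/121) = -7478/11951502/121 = -7478*121/11951502 = -452419/5975751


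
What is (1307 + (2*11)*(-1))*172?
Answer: 221020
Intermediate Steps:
(1307 + (2*11)*(-1))*172 = (1307 + 22*(-1))*172 = (1307 - 22)*172 = 1285*172 = 221020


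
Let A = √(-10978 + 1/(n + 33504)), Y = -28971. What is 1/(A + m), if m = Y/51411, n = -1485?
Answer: -5298888636171/103231715653442120 - 293676769*I*√11254825179039/103231715653442120 ≈ -5.133e-5 - 0.0095439*I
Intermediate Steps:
A = I*√11254825179039/32019 (A = √(-10978 + 1/(-1485 + 33504)) = √(-10978 + 1/32019) = √(-351504581/32019) = I*√11254825179039/32019 ≈ 104.78*I)
m = -9657/17137 (m = -28971/51411 = -28971*1/51411 = -9657/17137 ≈ -0.56352)
1/(A + m) = 1/(I*√11254825179039/32019 - 9657/17137) = 1/(-9657/17137 + I*√11254825179039/32019)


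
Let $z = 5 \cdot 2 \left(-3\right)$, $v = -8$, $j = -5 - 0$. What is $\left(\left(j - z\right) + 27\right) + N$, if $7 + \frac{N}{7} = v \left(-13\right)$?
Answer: $731$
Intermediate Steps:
$j = -5$ ($j = -5 + 0 = -5$)
$z = -30$ ($z = 10 \left(-3\right) = -30$)
$N = 679$ ($N = -49 + 7 \left(\left(-8\right) \left(-13\right)\right) = -49 + 7 \cdot 104 = -49 + 728 = 679$)
$\left(\left(j - z\right) + 27\right) + N = \left(\left(-5 - -30\right) + 27\right) + 679 = \left(\left(-5 + 30\right) + 27\right) + 679 = \left(25 + 27\right) + 679 = 52 + 679 = 731$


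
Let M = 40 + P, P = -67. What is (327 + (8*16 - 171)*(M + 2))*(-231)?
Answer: -323862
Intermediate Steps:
M = -27 (M = 40 - 67 = -27)
(327 + (8*16 - 171)*(M + 2))*(-231) = (327 + (8*16 - 171)*(-27 + 2))*(-231) = (327 + (128 - 171)*(-25))*(-231) = (327 - 43*(-25))*(-231) = (327 + 1075)*(-231) = 1402*(-231) = -323862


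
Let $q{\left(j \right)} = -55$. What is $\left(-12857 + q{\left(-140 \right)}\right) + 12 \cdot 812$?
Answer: $-3168$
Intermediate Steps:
$\left(-12857 + q{\left(-140 \right)}\right) + 12 \cdot 812 = \left(-12857 - 55\right) + 12 \cdot 812 = -12912 + 9744 = -3168$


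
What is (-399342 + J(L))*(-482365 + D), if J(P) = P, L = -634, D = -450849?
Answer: 373263202864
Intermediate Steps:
(-399342 + J(L))*(-482365 + D) = (-399342 - 634)*(-482365 - 450849) = -399976*(-933214) = 373263202864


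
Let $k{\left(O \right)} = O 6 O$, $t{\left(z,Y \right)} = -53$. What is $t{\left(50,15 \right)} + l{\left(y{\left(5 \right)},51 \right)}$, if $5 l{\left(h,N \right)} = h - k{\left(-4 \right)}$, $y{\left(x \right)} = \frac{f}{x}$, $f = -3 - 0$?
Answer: $- \frac{1808}{25} \approx -72.32$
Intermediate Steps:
$f = -3$ ($f = -3 + 0 = -3$)
$k{\left(O \right)} = 6 O^{2}$ ($k{\left(O \right)} = 6 O O = 6 O^{2}$)
$y{\left(x \right)} = - \frac{3}{x}$
$l{\left(h,N \right)} = - \frac{96}{5} + \frac{h}{5}$ ($l{\left(h,N \right)} = \frac{h - 6 \left(-4\right)^{2}}{5} = \frac{h - 6 \cdot 16}{5} = \frac{h - 96}{5} = \frac{-96 + h}{5} = - \frac{96}{5} + \frac{h}{5}$)
$t{\left(50,15 \right)} + l{\left(y{\left(5 \right)},51 \right)} = -53 - \left(\frac{96}{5} - \frac{\left(-3\right) \frac{1}{5}}{5}\right) = -53 + \left(- \frac{96}{5} + \frac{1}{5} \left(- \frac{3}{5}\right)\right) = -53 - \frac{483}{25} = - \frac{1808}{25}$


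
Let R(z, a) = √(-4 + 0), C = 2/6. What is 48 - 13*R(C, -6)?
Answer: 48 - 26*I ≈ 48.0 - 26.0*I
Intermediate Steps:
C = ⅓ (C = 2*(⅙) = ⅓ ≈ 0.33333)
R(z, a) = 2*I (R(z, a) = √(-4) = 2*I)
48 - 13*R(C, -6) = 48 - 26*I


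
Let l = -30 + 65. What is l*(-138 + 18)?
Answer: -4200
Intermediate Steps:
l = 35
l*(-138 + 18) = 35*(-138 + 18) = 35*(-120) = -4200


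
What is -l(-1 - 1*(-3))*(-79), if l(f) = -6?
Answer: -474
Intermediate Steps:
-l(-1 - 1*(-3))*(-79) = -1*(-6)*(-79) = 6*(-79) = -474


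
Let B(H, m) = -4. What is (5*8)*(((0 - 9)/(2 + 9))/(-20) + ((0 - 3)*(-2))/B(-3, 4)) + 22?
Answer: -400/11 ≈ -36.364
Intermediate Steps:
(5*8)*(((0 - 9)/(2 + 9))/(-20) + ((0 - 3)*(-2))/B(-3, 4)) + 22 = (5*8)*(((0 - 9)/(2 + 9))/(-20) + ((0 - 3)*(-2))/(-4)) + 22 = 40*(-9/11*(-1/20) - 3*(-2)*(-¼)) + 22 = 40*(-9*1/11*(-1/20) + 6*(-¼)) + 22 = 40*(-9/11*(-1/20) - 3/2) + 22 = 40*(9/220 - 3/2) + 22 = 40*(-321/220) + 22 = -642/11 + 22 = -400/11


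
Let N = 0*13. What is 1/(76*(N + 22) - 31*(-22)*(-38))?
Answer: -1/24244 ≈ -4.1247e-5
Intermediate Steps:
N = 0
1/(76*(N + 22) - 31*(-22)*(-38)) = 1/(76*(0 + 22) - 31*(-22)*(-38)) = 1/(76*22 + 682*(-38)) = 1/(1672 - 25916) = 1/(-24244) = -1/24244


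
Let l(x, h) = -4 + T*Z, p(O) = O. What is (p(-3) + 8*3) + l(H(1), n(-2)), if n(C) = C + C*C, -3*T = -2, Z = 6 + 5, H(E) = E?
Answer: 73/3 ≈ 24.333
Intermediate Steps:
Z = 11
T = ⅔ (T = -⅓*(-2) = ⅔ ≈ 0.66667)
n(C) = C + C²
l(x, h) = 10/3 (l(x, h) = -4 + (⅔)*11 = -4 + 22/3 = 10/3)
(p(-3) + 8*3) + l(H(1), n(-2)) = (-3 + 8*3) + 10/3 = (-3 + 24) + 10/3 = 21 + 10/3 = 73/3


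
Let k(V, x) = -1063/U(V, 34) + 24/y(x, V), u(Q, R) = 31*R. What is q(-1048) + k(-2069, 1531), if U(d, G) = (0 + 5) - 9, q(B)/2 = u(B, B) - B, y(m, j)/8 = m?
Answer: -383449655/6124 ≈ -62614.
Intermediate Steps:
y(m, j) = 8*m
q(B) = 60*B (q(B) = 2*(31*B - B) = 2*(30*B) = 60*B)
U(d, G) = -4 (U(d, G) = 5 - 9 = -4)
k(V, x) = 1063/4 + 3/x (k(V, x) = -1063/(-4) + 24/((8*x)) = -1063*(-1/4) + 24*(1/(8*x)) = 1063/4 + 3/x)
q(-1048) + k(-2069, 1531) = 60*(-1048) + (1063/4 + 3/1531) = -62880 + (1063/4 + 3*(1/1531)) = -62880 + (1063/4 + 3/1531) = -62880 + 1627465/6124 = -383449655/6124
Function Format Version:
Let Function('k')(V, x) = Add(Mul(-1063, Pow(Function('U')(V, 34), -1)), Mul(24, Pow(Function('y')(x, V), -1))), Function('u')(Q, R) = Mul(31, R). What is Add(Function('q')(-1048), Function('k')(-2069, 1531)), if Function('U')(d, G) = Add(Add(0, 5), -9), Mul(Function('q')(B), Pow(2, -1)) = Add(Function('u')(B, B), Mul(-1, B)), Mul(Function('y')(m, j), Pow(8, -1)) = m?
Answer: Rational(-383449655, 6124) ≈ -62614.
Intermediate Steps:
Function('y')(m, j) = Mul(8, m)
Function('q')(B) = Mul(60, B) (Function('q')(B) = Mul(2, Add(Mul(31, B), Mul(-1, B))) = Mul(2, Mul(30, B)) = Mul(60, B))
Function('U')(d, G) = -4 (Function('U')(d, G) = Add(5, -9) = -4)
Function('k')(V, x) = Add(Rational(1063, 4), Mul(3, Pow(x, -1))) (Function('k')(V, x) = Add(Mul(-1063, Pow(-4, -1)), Mul(24, Pow(Mul(8, x), -1))) = Add(Mul(-1063, Rational(-1, 4)), Mul(24, Mul(Rational(1, 8), Pow(x, -1)))) = Add(Rational(1063, 4), Mul(3, Pow(x, -1))))
Add(Function('q')(-1048), Function('k')(-2069, 1531)) = Add(Mul(60, -1048), Add(Rational(1063, 4), Mul(3, Pow(1531, -1)))) = Add(-62880, Add(Rational(1063, 4), Mul(3, Rational(1, 1531)))) = Add(-62880, Add(Rational(1063, 4), Rational(3, 1531))) = Add(-62880, Rational(1627465, 6124)) = Rational(-383449655, 6124)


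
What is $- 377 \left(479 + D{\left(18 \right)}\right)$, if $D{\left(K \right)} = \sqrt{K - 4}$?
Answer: $-180583 - 377 \sqrt{14} \approx -1.8199 \cdot 10^{5}$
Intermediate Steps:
$D{\left(K \right)} = \sqrt{-4 + K}$
$- 377 \left(479 + D{\left(18 \right)}\right) = - 377 \left(479 + \sqrt{-4 + 18}\right) = - 377 \left(479 + \sqrt{14}\right) = -180583 - 377 \sqrt{14}$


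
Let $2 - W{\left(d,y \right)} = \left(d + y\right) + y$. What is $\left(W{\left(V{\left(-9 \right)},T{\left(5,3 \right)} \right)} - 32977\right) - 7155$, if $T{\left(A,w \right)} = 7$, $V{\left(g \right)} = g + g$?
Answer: $-40126$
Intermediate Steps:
$V{\left(g \right)} = 2 g$
$W{\left(d,y \right)} = 2 - d - 2 y$ ($W{\left(d,y \right)} = 2 - \left(\left(d + y\right) + y\right) = 2 - \left(d + 2 y\right) = 2 - d - 2 y$)
$\left(W{\left(V{\left(-9 \right)},T{\left(5,3 \right)} \right)} - 32977\right) - 7155 = \left(\left(2 - 2 \left(-9\right) - 14\right) - 32977\right) - 7155 = \left(\left(2 - -18 - 14\right) - 32977\right) - 7155 = \left(\left(2 + 18 - 14\right) - 32977\right) - 7155 = \left(6 - 32977\right) - 7155 = -32971 - 7155 = -40126$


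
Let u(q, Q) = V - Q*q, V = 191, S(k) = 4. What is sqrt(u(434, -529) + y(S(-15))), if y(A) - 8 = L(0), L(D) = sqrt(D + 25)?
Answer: sqrt(229790) ≈ 479.36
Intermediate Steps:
u(q, Q) = 191 - Q*q
L(D) = sqrt(25 + D)
y(A) = 13 (y(A) = 8 + sqrt(25 + 0) = 8 + sqrt(25) = 8 + 5 = 13)
sqrt(u(434, -529) + y(S(-15))) = sqrt((191 - 1*(-529)*434) + 13) = sqrt((191 + 229586) + 13) = sqrt(229777 + 13) = sqrt(229790)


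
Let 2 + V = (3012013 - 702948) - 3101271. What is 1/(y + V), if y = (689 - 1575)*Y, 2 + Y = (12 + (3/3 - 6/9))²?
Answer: -9/8326858 ≈ -1.0808e-6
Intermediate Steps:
Y = 1351/9 (Y = -2 + (12 + (3/3 - 6/9))² = -2 + (12 + (3*(⅓) - 6*⅑))² = -2 + (12 + (1 - ⅔))² = -2 + (12 + ⅓)² = -2 + (37/3)² = -2 + 1369/9 = 1351/9 ≈ 150.11)
y = -1196986/9 (y = (689 - 1575)*(1351/9) = -886*1351/9 = -1196986/9 ≈ -1.3300e+5)
V = -792208 (V = -2 + ((3012013 - 702948) - 3101271) = -2 + (2309065 - 3101271) = -2 - 792206 = -792208)
1/(y + V) = 1/(-1196986/9 - 792208) = 1/(-8326858/9) = -9/8326858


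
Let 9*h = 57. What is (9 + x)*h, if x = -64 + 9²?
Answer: 494/3 ≈ 164.67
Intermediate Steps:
h = 19/3 (h = (⅑)*57 = 19/3 ≈ 6.3333)
x = 17 (x = -64 + 81 = 17)
(9 + x)*h = (9 + 17)*(19/3) = 26*(19/3) = 494/3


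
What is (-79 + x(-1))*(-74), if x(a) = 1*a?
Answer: 5920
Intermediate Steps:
x(a) = a
(-79 + x(-1))*(-74) = (-79 - 1)*(-74) = -80*(-74) = 5920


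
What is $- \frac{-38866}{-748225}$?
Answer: $- \frac{38866}{748225} \approx -0.051944$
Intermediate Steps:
$- \frac{-38866}{-748225} = - \frac{\left(-38866\right) \left(-1\right)}{748225} = \left(-1\right) \frac{38866}{748225} = - \frac{38866}{748225}$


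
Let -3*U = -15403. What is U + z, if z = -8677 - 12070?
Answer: -46838/3 ≈ -15613.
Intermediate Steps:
U = 15403/3 (U = -⅓*(-15403) = 15403/3 ≈ 5134.3)
z = -20747
U + z = 15403/3 - 20747 = -46838/3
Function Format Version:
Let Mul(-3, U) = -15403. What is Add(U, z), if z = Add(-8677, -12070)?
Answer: Rational(-46838, 3) ≈ -15613.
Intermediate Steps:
U = Rational(15403, 3) (U = Mul(Rational(-1, 3), -15403) = Rational(15403, 3) ≈ 5134.3)
z = -20747
Add(U, z) = Add(Rational(15403, 3), -20747) = Rational(-46838, 3)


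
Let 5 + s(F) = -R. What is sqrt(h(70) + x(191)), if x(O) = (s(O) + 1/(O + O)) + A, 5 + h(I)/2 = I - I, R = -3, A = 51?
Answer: sqrt(5691418)/382 ≈ 6.2452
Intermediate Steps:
h(I) = -10 (h(I) = -10 + 2*(I - I) = -10 + 2*0 = -10 + 0 = -10)
s(F) = -2 (s(F) = -5 - 1*(-3) = -5 + 3 = -2)
x(O) = 49 + 1/(2*O) (x(O) = (-2 + 1/(O + O)) + 51 = (-2 + 1/(2*O)) + 51 = 49 + 1/(2*O))
sqrt(h(70) + x(191)) = sqrt(-10 + (49 + (1/2)/191)) = sqrt(-10 + (49 + (1/2)*(1/191))) = sqrt(-10 + (49 + 1/382)) = sqrt(-10 + 18719/382) = sqrt(14899/382) = sqrt(5691418)/382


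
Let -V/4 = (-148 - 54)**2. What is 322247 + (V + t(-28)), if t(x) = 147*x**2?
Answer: 274279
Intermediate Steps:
V = -163216 (V = -4*(-148 - 54)**2 = -4*(-202)**2 = -4*40804 = -163216)
322247 + (V + t(-28)) = 322247 + (-163216 + 147*(-28)**2) = 322247 + (-163216 + 147*784) = 322247 + (-163216 + 115248) = 322247 - 47968 = 274279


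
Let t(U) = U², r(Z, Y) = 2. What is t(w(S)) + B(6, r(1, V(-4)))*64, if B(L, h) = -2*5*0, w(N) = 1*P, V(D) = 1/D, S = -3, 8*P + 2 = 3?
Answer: 1/64 ≈ 0.015625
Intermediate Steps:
P = ⅛ (P = -¼ + (⅛)*3 = -¼ + 3/8 = ⅛ ≈ 0.12500)
V(D) = 1/D
w(N) = ⅛ (w(N) = 1*(⅛) = ⅛)
B(L, h) = 0 (B(L, h) = -10*0 = 0)
t(w(S)) + B(6, r(1, V(-4)))*64 = (⅛)² + 0*64 = 1/64 + 0 = 1/64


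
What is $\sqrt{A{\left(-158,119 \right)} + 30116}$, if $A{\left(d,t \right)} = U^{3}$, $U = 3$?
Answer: $\sqrt{30143} \approx 173.62$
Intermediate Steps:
$A{\left(d,t \right)} = 27$ ($A{\left(d,t \right)} = 3^{3} = 27$)
$\sqrt{A{\left(-158,119 \right)} + 30116} = \sqrt{27 + 30116} = \sqrt{30143}$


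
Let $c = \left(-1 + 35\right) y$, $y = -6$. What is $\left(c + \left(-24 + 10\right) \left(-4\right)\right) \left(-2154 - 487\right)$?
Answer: $390868$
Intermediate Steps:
$c = -204$ ($c = \left(-1 + 35\right) \left(-6\right) = 34 \left(-6\right) = -204$)
$\left(c + \left(-24 + 10\right) \left(-4\right)\right) \left(-2154 - 487\right) = \left(-204 + \left(-24 + 10\right) \left(-4\right)\right) \left(-2154 - 487\right) = \left(-204 - -56\right) \left(-2641\right) = \left(-204 + 56\right) \left(-2641\right) = \left(-148\right) \left(-2641\right) = 390868$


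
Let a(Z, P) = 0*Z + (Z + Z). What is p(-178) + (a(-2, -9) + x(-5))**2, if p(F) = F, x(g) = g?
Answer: -97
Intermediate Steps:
a(Z, P) = 2*Z (a(Z, P) = 0 + 2*Z = 2*Z)
p(-178) + (a(-2, -9) + x(-5))**2 = -178 + (2*(-2) - 5)**2 = -178 + (-4 - 5)**2 = -178 + (-9)**2 = -178 + 81 = -97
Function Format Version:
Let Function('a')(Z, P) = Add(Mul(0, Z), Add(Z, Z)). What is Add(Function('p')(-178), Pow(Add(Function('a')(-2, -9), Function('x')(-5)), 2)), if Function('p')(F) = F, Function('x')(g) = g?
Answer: -97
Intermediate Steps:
Function('a')(Z, P) = Mul(2, Z) (Function('a')(Z, P) = Add(0, Mul(2, Z)) = Mul(2, Z))
Add(Function('p')(-178), Pow(Add(Function('a')(-2, -9), Function('x')(-5)), 2)) = Add(-178, Pow(Add(Mul(2, -2), -5), 2)) = Add(-178, Pow(Add(-4, -5), 2)) = Add(-178, Pow(-9, 2)) = Add(-178, 81) = -97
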